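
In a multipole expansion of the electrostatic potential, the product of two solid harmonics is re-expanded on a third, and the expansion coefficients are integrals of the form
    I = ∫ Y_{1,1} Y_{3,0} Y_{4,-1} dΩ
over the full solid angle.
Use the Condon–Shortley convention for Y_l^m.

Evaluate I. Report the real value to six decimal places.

Rules hold: Σm=0, L=8 even, 2≤4≤4.
N = 3·7·9 = 189
Δ = 0!·2!·6!/9! = 1/252
Racah Σ t=0..0: t=0:+1/36 = 1/36
⇒ 3j(1 3 4; 0 0 0)² = 4/63, sgn +1
Racah Σ t=0..0: t=0:+1/72 = 1/72
⇒ 3j(1 3 4; 1 0 -1)² = 5/126, sgn -1
4πI² = N·(3j₀)²·(3jₘ)² = 10/21
I = -1·√(0.47619/4π) = -0.19466390

-0.194664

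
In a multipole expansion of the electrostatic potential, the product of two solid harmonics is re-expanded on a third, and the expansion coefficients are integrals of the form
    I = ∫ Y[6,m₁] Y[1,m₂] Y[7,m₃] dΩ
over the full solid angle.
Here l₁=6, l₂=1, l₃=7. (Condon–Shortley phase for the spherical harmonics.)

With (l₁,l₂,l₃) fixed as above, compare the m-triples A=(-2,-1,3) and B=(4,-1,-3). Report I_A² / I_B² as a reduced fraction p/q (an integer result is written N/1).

Same 6,1,7: normalisation and zero-m 3j drop out of the ratio.
A: Δ: 0! 12! 2! / 15! → 1/1365; sum: t=0:+1/1935360 = 1/1935360; 3j²(6 1 7; -2 -1 3) = Δ·Π!·Σ² = 3/91  (sign +1)
B: Δ: 0! 12! 2! / 15! → 1/1365; sum: t=0:+1/14515200 = 1/14515200; 3j²(6 1 7; 4 -1 -3) = Δ·Π!·Σ² = 2/455  (sign +1)
I_A²/I_B² = (3/91)/(2/455) = 15/2

15/2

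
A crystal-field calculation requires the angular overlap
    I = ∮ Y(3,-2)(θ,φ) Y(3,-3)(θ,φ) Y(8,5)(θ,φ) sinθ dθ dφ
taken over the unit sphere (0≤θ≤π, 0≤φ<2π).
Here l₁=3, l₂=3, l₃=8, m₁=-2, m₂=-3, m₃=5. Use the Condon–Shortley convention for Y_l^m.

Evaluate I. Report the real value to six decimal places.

0.000000

triangle: need 0≤l₃≤6, have 8; I=0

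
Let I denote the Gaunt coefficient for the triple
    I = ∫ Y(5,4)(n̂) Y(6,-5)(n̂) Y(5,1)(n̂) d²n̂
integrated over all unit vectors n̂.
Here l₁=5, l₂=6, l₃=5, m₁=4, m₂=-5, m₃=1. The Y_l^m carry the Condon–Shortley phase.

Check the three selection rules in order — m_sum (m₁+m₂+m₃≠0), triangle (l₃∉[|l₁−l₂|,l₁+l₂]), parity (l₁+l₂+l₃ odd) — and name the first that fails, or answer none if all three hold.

azimuthal sum: 4 − 5 + 1 = 0  ✓
1 ≤ 5 ≤ 11 (triangle on l)  ✓
L = 5 + 6 + 5 = 16 (even)  ✓

none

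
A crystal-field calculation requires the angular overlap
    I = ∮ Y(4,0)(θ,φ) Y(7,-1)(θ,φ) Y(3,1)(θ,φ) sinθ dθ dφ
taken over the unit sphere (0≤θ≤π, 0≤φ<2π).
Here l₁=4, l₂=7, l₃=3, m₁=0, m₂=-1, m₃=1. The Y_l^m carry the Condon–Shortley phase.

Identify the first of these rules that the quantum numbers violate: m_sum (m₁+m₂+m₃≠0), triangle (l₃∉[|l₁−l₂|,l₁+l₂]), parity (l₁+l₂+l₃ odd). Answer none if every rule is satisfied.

Σmᵢ = 0  ✓
l₃∈[|l₁−l₂|,l₁+l₂]=[3,11], have l₃=3  ✓
Σlᵢ = 14 ⇒ even  ✓

none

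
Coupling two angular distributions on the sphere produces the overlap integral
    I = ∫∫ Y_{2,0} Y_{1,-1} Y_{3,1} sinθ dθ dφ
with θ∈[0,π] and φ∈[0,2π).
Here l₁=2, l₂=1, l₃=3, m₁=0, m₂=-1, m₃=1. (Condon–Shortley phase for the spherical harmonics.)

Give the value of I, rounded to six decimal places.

-0.202301

Checks pass: Σm=0; 6 even; l₃=3∈[1,3].
(2·2+1)(2·1+1)(2·3+1) = 105
Δ: 0! 4! 2! / 7! → 1/105
sum: t=0:+1/4 = 1/4
3j²(2 1 3; 0 0 0) = Δ·Π!·Σ² = 3/35  (sign -1)
sum: t=0:+1/8 = 1/8
3j²(2 1 3; 0 -1 1) = Δ·Π!·Σ² = 2/35  (sign +1)
combine: 4πI² = 105·3/35·2/35 = 18/35
take √, sign -1: I = -0.20230066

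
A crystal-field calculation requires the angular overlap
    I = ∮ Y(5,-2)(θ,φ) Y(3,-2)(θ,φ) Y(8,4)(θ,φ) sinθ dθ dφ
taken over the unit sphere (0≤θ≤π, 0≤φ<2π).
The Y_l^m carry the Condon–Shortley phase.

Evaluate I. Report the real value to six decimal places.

0.236305

Rules hold: Σm=0, L=16 even, 2≤8≤8.
N = 11·7·17 = 1309
Δ = 0!·10!·6!/17! = 1/136136
Racah Σ t=0..0: t=0:+1/518400 = 1/518400
⇒ 3j(5 3 8; 0 0 0)² = 56/2431, sgn +1
Racah Σ t=0..0: t=0:+1/3628800 = 1/3628800
⇒ 3j(5 3 8; -2 -2 4)² = 36/1547, sgn +1
4πI² = N·(3j₀)²·(3jₘ)² = 2016/2873
I = +1·√(0.701706/4π) = 0.23630479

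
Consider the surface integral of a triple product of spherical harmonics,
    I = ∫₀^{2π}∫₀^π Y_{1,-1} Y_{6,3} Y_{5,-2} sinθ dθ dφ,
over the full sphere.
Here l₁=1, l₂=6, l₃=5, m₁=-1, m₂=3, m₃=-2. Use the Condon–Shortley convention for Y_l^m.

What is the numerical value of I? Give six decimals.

m-sum 0 ✓  L=12 even ✓  5≤5≤7 ✓
Π(2lᵢ+1) = 3×13×11 = 429
triangle coeff Δ(1,6,5) = 1/858
Σ_t [1,1]: t=1:−1/14400 = -1/14400
(3j)²=6/143 [(1 6 5; 0 0 0)], sign=+1
Σ_t [2,2]: t=2:+1/60480 = 1/60480
(3j)²=6/143 [(1 6 5; -1 3 -2)], sign=-1
⇒ 4πI² = 108/143
I = (-1)√(108/143/(4π)) = -0.24515397

-0.245154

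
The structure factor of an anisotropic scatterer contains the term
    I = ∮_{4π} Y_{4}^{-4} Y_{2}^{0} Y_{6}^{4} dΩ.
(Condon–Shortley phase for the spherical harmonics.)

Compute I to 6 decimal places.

0.106690

Rules hold: Σm=0, L=12 even, 2≤6≤6.
N = 9·5·13 = 585
Δ = 0!·8!·4!/13! = 1/6435
Racah Σ t=0..0: t=0:+1/2304 = 1/2304
⇒ 3j(4 2 6; 0 0 0)² = 5/143, sgn +1
Racah Σ t=0..0: t=0:+1/161280 = 1/161280
⇒ 3j(4 2 6; -4 0 4)² = 1/143, sgn +1
4πI² = N·(3j₀)²·(3jₘ)² = 225/1573
I = +1·√(0.143039/4π) = 0.10668957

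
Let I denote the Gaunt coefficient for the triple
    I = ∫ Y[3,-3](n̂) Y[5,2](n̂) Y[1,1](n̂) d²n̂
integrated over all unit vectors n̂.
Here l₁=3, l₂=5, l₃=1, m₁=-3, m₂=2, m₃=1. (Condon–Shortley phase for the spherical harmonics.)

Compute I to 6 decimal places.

l₃=1 ∉ [2,8] — triangle fails ⇒ I = 0

0.000000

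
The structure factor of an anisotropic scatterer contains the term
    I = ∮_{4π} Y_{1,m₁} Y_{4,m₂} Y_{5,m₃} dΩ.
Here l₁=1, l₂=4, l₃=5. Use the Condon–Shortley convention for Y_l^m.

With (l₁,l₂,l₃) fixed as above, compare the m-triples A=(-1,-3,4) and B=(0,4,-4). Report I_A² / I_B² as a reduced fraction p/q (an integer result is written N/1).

Shared (l₁,l₂,l₃)=(1,4,5): N and (l;000)² cancel in I_A²/I_B².
A: Δ = 0!·2!·8!/11! = 1/495; Racah Σ t=0..0: t=0:+1/10080 = 1/10080; ⇒ 3j(1 4 5; -1 -3 4)² = 4/55, sgn -1
B: Δ = 0!·2!·8!/11! = 1/495; Racah Σ t=0..0: t=0:+1/40320 = 1/40320; ⇒ 3j(1 4 5; 0 4 -4)² = 1/55, sgn -1
I_A²/I_B² = (4/55)/(1/55) = 4/1

4/1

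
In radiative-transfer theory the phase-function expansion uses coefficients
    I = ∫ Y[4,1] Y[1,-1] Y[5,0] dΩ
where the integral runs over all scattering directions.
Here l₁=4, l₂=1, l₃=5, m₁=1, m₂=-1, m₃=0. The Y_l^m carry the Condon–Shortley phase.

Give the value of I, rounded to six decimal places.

0.155288

Checks pass: Σm=0; 10 even; l₃=5∈[3,5].
(2·4+1)(2·1+1)(2·5+1) = 297
Δ: 0! 8! 2! / 11! → 1/495
sum: t=0:+1/576 = 1/576
3j²(4 1 5; 0 0 0) = Δ·Π!·Σ² = 5/99  (sign -1)
sum: t=0:+1/1440 = 1/1440
3j²(4 1 5; 1 -1 0) = Δ·Π!·Σ² = 2/99  (sign -1)
combine: 4πI² = 297·5/99·2/99 = 10/33
take √, sign +1: I = 0.15528807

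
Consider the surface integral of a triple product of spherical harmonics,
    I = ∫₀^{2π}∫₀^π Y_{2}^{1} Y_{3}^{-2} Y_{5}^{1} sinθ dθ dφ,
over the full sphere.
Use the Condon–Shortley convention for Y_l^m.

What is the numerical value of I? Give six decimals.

Checks pass: Σm=0; 10 even; l₃=5∈[1,5].
(2·2+1)(2·3+1)(2·5+1) = 385
Δ: 0! 4! 6! / 11! → 1/2310
sum: t=0:+1/144 = 1/144
3j²(2 3 5; 0 0 0) = Δ·Π!·Σ² = 10/231  (sign -1)
sum: t=0:+1/720 = 1/720
3j²(2 3 5; 1 -2 1) = Δ·Π!·Σ² = 4/385  (sign +1)
combine: 4πI² = 385·10/231·4/385 = 40/231
take √, sign -1: I = -0.11738675

-0.117387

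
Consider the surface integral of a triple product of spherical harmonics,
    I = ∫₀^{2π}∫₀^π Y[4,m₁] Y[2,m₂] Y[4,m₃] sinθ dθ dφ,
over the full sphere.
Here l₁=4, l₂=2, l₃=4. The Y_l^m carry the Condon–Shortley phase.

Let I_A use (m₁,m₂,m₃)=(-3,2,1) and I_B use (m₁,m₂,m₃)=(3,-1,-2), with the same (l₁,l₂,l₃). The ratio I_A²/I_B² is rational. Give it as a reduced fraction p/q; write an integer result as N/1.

l's match ⇒ only the (l;m) 3-j factors differ between A and B.
A: triangle coeff Δ(4,2,4) = 1/13860; Σ_t [2,2]: t=2:+1/480 = 1/480; (3j)²=3/110 [(4 2 4; -3 2 1)], sign=-1
B: triangle coeff Δ(4,2,4) = 1/13860; Σ_t [0,1]: t=0:+1/240 t=1:−1/1440 = 1/288; (3j)²=5/132 [(4 2 4; 3 -1 -2)], sign=+1
I_A²/I_B² = (3/110)/(5/132) = 18/25

18/25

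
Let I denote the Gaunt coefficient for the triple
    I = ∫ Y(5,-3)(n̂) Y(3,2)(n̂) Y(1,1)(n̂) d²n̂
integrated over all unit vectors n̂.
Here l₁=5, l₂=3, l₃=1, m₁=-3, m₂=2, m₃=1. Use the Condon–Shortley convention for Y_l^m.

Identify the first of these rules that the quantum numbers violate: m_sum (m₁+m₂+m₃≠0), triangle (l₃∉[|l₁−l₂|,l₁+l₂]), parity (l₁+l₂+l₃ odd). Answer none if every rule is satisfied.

Σmᵢ = 0  ✓
l₃∈[|l₁−l₂|,l₁+l₂]=[2,8], have l₃=1  ✗
Σlᵢ = 9 ⇒ odd

triangle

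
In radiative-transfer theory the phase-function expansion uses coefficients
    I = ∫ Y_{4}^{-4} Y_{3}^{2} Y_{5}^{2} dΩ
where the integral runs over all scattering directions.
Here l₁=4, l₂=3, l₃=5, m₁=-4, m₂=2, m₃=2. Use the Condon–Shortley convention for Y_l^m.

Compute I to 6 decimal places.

-0.109480

Checks pass: Σm=0; 12 even; l₃=5∈[1,7].
(2·4+1)(2·3+1)(2·5+1) = 693
Δ: 2! 6! 4! / 13! → 1/180180
sum: t=0:+1/576 t=1:−1/144 t=2:+1/576 = -1/288
3j²(4 3 5; 0 0 0) = Δ·Π!·Σ² = 20/1001  (sign +1)
sum: t=2:+1/8640 = 1/8640
3j²(4 3 5; -4 2 2) = Δ·Π!·Σ² = 14/1287  (sign -1)
combine: 4πI² = 693·20/1001·14/1287 = 280/1859
take √, sign -1: I = -0.10947990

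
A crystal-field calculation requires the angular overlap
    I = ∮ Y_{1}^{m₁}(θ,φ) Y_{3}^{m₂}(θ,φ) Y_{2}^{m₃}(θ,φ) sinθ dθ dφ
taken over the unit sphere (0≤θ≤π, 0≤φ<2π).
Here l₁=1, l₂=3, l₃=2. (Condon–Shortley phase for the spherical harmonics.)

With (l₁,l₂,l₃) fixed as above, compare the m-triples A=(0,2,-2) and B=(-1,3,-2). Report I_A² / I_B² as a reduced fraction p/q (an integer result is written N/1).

1/3

Shared (l₁,l₂,l₃)=(1,3,2): N and (l;000)² cancel in I_A²/I_B².
A: Δ = 2!·0!·4!/7! = 1/105; Racah Σ t=1..1: t=1:−1/24 = -1/24; ⇒ 3j(1 3 2; 0 2 -2)² = 1/21, sgn -1
B: Δ = 2!·0!·4!/7! = 1/105; Racah Σ t=2..2: t=2:+1/48 = 1/48; ⇒ 3j(1 3 2; -1 3 -2)² = 1/7, sgn +1
I_A²/I_B² = (1/21)/(1/7) = 1/3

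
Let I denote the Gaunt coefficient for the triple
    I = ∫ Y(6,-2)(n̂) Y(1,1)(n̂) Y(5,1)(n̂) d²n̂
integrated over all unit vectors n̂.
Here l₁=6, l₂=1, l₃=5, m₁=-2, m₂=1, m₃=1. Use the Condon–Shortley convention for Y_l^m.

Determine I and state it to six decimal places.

0.216205

Checks pass: Σm=0; 12 even; l₃=5∈[5,7].
(2·6+1)(2·1+1)(2·5+1) = 429
Δ: 2! 10! 0! / 13! → 1/858
sum: t=1:−1/14400 = -1/14400
3j²(6 1 5; 0 0 0) = Δ·Π!·Σ² = 6/143  (sign +1)
sum: t=2:+1/34560 = 1/34560
3j²(6 1 5; -2 1 1) = Δ·Π!·Σ² = 14/429  (sign +1)
combine: 4πI² = 429·6/143·14/429 = 84/143
take √, sign +1: I = 0.21620548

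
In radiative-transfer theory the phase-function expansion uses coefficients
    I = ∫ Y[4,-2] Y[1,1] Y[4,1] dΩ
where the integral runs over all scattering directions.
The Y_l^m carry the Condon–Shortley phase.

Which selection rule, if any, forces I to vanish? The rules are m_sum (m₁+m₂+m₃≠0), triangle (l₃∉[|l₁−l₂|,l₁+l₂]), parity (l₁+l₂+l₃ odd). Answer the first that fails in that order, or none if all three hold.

Σmᵢ = 0  ✓
l₃∈[|l₁−l₂|,l₁+l₂]=[3,5], have l₃=4  ✓
Σlᵢ = 9 ⇒ odd  ✗

parity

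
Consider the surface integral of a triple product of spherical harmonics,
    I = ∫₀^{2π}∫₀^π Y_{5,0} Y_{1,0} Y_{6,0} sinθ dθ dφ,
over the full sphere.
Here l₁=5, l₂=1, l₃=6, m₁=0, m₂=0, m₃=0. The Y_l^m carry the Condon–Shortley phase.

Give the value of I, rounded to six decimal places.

0.245154

Checks pass: Σm=0; 12 even; l₃=6∈[4,6].
(2·5+1)(2·1+1)(2·6+1) = 429
Δ: 0! 10! 2! / 13! → 1/858
sum: t=0:+1/14400 = 1/14400
3j²(5 1 6; 0 0 0) = Δ·Π!·Σ² = 6/143  (sign +1)
(m-triple is (0,0,0) — same symbol as above.)
combine: 4πI² = 429·6/143·6/143 = 108/143
take √, sign +1: I = 0.24515397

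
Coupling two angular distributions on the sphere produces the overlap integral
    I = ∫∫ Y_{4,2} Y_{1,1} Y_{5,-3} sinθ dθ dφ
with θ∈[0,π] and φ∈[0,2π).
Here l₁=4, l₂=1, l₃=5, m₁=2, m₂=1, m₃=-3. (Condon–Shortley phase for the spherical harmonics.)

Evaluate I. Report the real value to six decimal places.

Checks pass: Σm=0; 10 even; l₃=5∈[3,5].
(2·4+1)(2·1+1)(2·5+1) = 297
Δ: 0! 8! 2! / 11! → 1/495
sum: t=0:+1/576 = 1/576
3j²(4 1 5; 0 0 0) = Δ·Π!·Σ² = 5/99  (sign -1)
sum: t=0:+1/2880 = 1/2880
3j²(4 1 5; 2 1 -3) = Δ·Π!·Σ² = 28/495  (sign +1)
combine: 4πI² = 297·5/99·28/495 = 28/33
take √, sign -1: I = -0.25984664

-0.259847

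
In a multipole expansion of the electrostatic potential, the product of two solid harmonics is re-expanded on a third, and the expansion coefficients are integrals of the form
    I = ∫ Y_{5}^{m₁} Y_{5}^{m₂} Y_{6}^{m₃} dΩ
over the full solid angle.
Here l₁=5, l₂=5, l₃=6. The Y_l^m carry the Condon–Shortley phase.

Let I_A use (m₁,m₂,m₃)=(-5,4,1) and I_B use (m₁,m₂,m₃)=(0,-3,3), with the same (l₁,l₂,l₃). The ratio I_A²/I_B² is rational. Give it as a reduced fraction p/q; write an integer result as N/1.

63/125

l's match ⇒ only the (l;m) 3-j factors differ between A and B.
A: triangle coeff Δ(5,5,6) = 1/28588560; Σ_t [4,4]: t=4:+1/2073600 = 1/2073600; (3j)²=63/9724 [(5 5 6; -5 4 1)], sign=-1
B: triangle coeff Δ(5,5,6) = 1/28588560; Σ_t [0,2]: t=0:+1/138240 t=1:−1/34560 t=2:+1/103680 = -1/82944; (3j)²=125/9724 [(5 5 6; 0 -3 3)], sign=+1
I_A²/I_B² = (63/9724)/(125/9724) = 63/125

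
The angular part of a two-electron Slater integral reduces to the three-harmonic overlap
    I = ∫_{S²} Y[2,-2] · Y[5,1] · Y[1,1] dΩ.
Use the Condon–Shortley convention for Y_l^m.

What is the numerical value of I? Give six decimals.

0.000000

|2−5|≤1≤2+5 violated ⇒ I = 0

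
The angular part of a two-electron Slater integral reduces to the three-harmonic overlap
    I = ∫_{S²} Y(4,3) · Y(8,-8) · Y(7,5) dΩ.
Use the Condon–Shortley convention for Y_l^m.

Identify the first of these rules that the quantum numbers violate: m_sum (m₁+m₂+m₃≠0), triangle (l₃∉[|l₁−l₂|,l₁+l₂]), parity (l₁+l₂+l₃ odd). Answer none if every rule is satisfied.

parity

m₁+m₂+m₃ = 3 − 8 + 5 = 0  ✓
triangle: |4−8|=4 ≤ l₃=7 ≤ 4+8=12  ✓
parity: l₁+l₂+l₃ = 19 is odd  ✗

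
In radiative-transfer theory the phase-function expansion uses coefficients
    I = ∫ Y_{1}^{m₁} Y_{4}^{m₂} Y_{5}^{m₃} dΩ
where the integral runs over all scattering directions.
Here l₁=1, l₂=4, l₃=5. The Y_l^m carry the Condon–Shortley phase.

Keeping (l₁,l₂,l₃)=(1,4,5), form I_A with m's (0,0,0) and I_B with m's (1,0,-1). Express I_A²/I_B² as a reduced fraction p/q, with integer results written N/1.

Shared (l₁,l₂,l₃)=(1,4,5): N and (l;000)² cancel in I_A²/I_B².
A: Δ = 0!·2!·8!/11! = 1/495; Racah Σ t=0..0: t=0:+1/576 = 1/576; ⇒ 3j(1 4 5; 0 0 0)² = 5/99, sgn -1
B: Δ = 0!·2!·8!/11! = 1/495; Racah Σ t=0..0: t=0:+1/1152 = 1/1152; ⇒ 3j(1 4 5; 1 0 -1)² = 1/33, sgn +1
I_A²/I_B² = (5/99)/(1/33) = 5/3

5/3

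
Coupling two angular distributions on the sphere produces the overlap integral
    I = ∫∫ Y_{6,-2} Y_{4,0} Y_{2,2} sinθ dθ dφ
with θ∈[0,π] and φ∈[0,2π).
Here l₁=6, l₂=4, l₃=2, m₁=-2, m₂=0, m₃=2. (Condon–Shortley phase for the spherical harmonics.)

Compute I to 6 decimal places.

0.133065

Rules hold: Σm=0, L=12 even, 2≤2≤10.
N = 13·9·5 = 585
Δ = 8!·4!·0!/13! = 1/6435
Racah Σ t=4..4: t=4:+1/2304 = 1/2304
⇒ 3j(6 4 2; 0 0 0)² = 5/143, sgn +1
Racah Σ t=4..4: t=4:+1/13824 = 1/13824
⇒ 3j(6 4 2; -2 0 2)² = 14/1287, sgn +1
4πI² = N·(3j₀)²·(3jₘ)² = 350/1573
I = +1·√(0.222505/4π) = 0.13306527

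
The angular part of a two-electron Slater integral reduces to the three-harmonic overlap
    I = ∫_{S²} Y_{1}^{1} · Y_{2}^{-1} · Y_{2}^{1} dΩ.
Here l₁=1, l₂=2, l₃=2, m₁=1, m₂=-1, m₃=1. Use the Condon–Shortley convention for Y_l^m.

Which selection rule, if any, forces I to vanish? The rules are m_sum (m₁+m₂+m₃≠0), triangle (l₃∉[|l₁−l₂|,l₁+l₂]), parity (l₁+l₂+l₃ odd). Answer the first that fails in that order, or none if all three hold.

m_sum

azimuthal sum: 1 − 1 + 1 = 1  ✗
1 ≤ 2 ≤ 3 (triangle on l)
L = 1 + 2 + 2 = 5 (odd)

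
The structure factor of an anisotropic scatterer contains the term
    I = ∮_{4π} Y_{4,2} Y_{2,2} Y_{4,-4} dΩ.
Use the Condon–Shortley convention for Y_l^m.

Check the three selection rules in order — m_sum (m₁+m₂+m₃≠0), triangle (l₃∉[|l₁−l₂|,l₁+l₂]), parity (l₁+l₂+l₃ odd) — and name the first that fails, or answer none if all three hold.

none

azimuthal sum: 2 + 2 − 4 = 0  ✓
2 ≤ 4 ≤ 6 (triangle on l)  ✓
L = 4 + 2 + 4 = 10 (even)  ✓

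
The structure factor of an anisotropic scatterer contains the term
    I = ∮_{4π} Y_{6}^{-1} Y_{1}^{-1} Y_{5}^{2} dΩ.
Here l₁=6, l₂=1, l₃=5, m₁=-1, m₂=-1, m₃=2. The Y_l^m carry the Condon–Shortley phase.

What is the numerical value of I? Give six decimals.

-0.129207

Rules hold: Σm=0, L=12 even, 5≤5≤7.
N = 13·3·11 = 429
Δ = 2!·10!·0!/13! = 1/858
Racah Σ t=1..1: t=1:−1/14400 = -1/14400
⇒ 3j(6 1 5; 0 0 0)² = 6/143, sgn +1
Racah Σ t=0..0: t=0:+1/60480 = 1/60480
⇒ 3j(6 1 5; -1 -1 2)² = 5/429, sgn -1
4πI² = N·(3j₀)²·(3jₘ)² = 30/143
I = -1·√(0.20979/4π) = -0.12920749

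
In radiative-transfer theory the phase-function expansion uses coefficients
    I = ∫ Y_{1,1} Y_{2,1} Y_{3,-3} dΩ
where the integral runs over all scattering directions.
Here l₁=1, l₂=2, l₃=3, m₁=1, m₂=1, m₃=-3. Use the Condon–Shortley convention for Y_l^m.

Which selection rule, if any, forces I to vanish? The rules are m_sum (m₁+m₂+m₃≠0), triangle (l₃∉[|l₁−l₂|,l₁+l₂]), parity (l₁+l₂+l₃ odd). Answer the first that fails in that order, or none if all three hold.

Σmᵢ = -1  ✗
l₃∈[|l₁−l₂|,l₁+l₂]=[1,3], have l₃=3
Σlᵢ = 6 ⇒ even

m_sum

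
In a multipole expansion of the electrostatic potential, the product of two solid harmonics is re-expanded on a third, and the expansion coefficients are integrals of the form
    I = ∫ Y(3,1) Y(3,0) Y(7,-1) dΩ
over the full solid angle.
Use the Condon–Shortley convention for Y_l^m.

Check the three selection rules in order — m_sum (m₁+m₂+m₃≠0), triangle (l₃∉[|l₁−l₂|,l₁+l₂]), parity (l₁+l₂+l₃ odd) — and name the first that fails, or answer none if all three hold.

triangle

azimuthal sum: 1 + 0 − 1 = 0  ✓
0 ≤ 7 ≤ 6 (triangle on l)  ✗
L = 3 + 3 + 7 = 13 (odd)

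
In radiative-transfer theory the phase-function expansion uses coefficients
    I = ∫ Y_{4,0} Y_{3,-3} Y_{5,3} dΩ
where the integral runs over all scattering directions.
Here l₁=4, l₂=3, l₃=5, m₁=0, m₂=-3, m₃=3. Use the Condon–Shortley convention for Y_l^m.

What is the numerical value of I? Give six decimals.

0.196280

Checks pass: Σm=0; 12 even; l₃=5∈[1,7].
(2·4+1)(2·3+1)(2·5+1) = 693
Δ: 2! 6! 4! / 13! → 1/180180
sum: t=0:+1/576 t=1:−1/144 t=2:+1/576 = -1/288
3j²(4 3 5; 0 0 0) = Δ·Π!·Σ² = 20/1001  (sign +1)
sum: t=0:+1/2304 = 1/2304
3j²(4 3 5; 0 -3 3) = Δ·Π!·Σ² = 5/143  (sign +1)
combine: 4πI² = 693·20/1001·5/143 = 900/1859
take √, sign +1: I = 0.19628026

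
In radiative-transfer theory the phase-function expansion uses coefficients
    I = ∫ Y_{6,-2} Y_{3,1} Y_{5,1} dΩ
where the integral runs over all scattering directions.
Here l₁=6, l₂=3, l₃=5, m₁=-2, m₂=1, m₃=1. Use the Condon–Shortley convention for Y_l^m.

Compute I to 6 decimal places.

m-sum 0 ✓  L=14 even ✓  3≤5≤9 ✓
Π(2lᵢ+1) = 13×7×11 = 1001
triangle coeff Δ(6,3,5) = 1/675675
Σ_t [1,3]: t=1:−1/8640 t=2:+1/2304 t=3:−1/8640 = 7/34560
(3j)²=7/429 [(6 3 5; 0 0 0)], sign=-1
Σ_t [2,4]: t=2:+1/11520 t=3:−1/4320 t=4:+1/27648 = -1/9216
(3j)²=2/143 [(6 3 5; -2 1 1)], sign=-1
⇒ 4πI² = 98/429
I = (+1)√(98/429/(4π)) = 0.13482780

0.134828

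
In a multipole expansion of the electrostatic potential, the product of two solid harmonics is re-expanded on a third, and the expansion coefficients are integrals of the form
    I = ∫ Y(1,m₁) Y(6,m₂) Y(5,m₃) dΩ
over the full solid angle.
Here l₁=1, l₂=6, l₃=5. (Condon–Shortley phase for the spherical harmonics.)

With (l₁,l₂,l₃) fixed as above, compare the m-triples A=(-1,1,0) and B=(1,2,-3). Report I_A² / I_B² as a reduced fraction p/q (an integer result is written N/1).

7/2

Same 1,6,5: normalisation and zero-m 3j drop out of the ratio.
A: Δ: 2! 0! 10! / 13! → 1/858; sum: t=2:+1/28800 = 1/28800; 3j²(1 6 5; -1 1 0) = Δ·Π!·Σ² = 7/286  (sign -1)
B: Δ: 2! 0! 10! / 13! → 1/858; sum: t=0:+1/161280 = 1/161280; 3j²(1 6 5; 1 2 -3) = Δ·Π!·Σ² = 1/143  (sign +1)
I_A²/I_B² = (7/286)/(1/143) = 7/2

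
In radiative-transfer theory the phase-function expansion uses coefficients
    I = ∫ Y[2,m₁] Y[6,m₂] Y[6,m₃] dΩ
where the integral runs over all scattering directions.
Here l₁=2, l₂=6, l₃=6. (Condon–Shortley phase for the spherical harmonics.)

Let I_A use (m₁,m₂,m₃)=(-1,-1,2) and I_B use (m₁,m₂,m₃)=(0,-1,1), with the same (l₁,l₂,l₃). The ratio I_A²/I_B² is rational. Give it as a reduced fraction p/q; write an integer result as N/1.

60/169

Same 2,6,6: normalisation and zero-m 3j drop out of the ratio.
A: Δ: 2! 2! 10! / 15! → 1/90090; sum: t=1:−1/34560 t=2:+1/60480 = -1/80640; 3j²(2 6 6; -1 -1 2) = Δ·Π!·Σ² = 6/1001  (sign -1)
B: Δ: 2! 2! 10! / 15! → 1/90090; sum: t=0:+1/57600 t=1:−1/17280 t=2:+1/120960 = -13/403200; 3j²(2 6 6; 0 -1 1) = Δ·Π!·Σ² = 13/770  (sign +1)
I_A²/I_B² = (6/1001)/(13/770) = 60/169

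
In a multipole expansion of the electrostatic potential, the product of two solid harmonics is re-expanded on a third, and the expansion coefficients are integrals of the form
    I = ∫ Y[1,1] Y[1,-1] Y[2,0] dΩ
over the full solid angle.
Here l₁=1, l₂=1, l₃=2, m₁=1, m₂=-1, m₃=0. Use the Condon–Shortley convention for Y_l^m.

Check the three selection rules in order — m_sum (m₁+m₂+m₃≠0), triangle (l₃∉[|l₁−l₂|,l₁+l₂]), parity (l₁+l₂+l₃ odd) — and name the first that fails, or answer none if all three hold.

m₁+m₂+m₃ = 1 − 1 + 0 = 0  ✓
triangle: |1−1|=0 ≤ l₃=2 ≤ 1+1=2  ✓
parity: l₁+l₂+l₃ = 4 is even  ✓

none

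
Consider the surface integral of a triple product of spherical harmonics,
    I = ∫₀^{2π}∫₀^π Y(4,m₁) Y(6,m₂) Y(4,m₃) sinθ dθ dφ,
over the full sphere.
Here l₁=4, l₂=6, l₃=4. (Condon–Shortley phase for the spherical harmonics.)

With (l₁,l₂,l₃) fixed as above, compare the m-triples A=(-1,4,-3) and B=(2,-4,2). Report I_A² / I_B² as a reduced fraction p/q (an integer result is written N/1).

1/28

Shared (l₁,l₂,l₃)=(4,6,4): N and (l;000)² cancel in I_A²/I_B².
A: Δ = 6!·2!·6!/15! = 1/1261260; Racah Σ t=4..5: t=4:+1/34560 t=5:−1/28800 = -1/172800; ⇒ 3j(4 6 4; -1 4 -3)² = 1/1430, sgn +1
B: Δ = 6!·2!·6!/15! = 1/1261260; Racah Σ t=0..2: t=0:+1/69120 t=1:−1/14400 t=2:+1/69120 = -7/172800; ⇒ 3j(4 6 4; 2 -4 2)² = 14/715, sgn -1
I_A²/I_B² = (1/1430)/(14/715) = 1/28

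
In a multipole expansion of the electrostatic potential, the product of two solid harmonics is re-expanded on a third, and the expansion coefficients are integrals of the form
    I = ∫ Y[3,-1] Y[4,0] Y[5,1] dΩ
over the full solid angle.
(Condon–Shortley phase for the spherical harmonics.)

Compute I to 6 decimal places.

-0.086020

Rules hold: Σm=0, L=12 even, 1≤5≤7.
N = 7·9·11 = 693
Δ = 2!·4!·6!/13! = 1/180180
Racah Σ t=0..2: t=0:+1/576 t=1:−1/144 t=2:+1/576 = -1/288
⇒ 3j(3 4 5; 0 0 0)² = 20/1001, sgn +1
Racah Σ t=0..2: t=0:+1/2304 t=1:−1/216 t=2:+1/384 = -11/6912
⇒ 3j(3 4 5; -1 0 1)² = 11/1638, sgn -1
4πI² = N·(3j₀)²·(3jₘ)² = 110/1183
I = -1·√(0.0929839/4π) = -0.08601992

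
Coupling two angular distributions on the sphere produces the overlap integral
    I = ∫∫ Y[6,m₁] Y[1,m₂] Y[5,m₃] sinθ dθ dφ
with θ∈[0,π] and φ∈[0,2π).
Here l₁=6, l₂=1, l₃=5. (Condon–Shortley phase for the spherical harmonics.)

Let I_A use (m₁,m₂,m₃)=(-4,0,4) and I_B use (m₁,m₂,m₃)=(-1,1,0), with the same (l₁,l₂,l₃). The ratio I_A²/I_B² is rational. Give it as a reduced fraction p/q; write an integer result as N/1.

20/21

l's match ⇒ only the (l;m) 3-j factors differ between A and B.
A: triangle coeff Δ(6,1,5) = 1/858; Σ_t [1,1]: t=1:−1/362880 = -1/362880; (3j)²=10/429 [(6 1 5; -4 0 4)], sign=+1
B: triangle coeff Δ(6,1,5) = 1/858; Σ_t [2,2]: t=2:+1/28800 = 1/28800; (3j)²=7/286 [(6 1 5; -1 1 0)], sign=-1
I_A²/I_B² = (10/429)/(7/286) = 20/21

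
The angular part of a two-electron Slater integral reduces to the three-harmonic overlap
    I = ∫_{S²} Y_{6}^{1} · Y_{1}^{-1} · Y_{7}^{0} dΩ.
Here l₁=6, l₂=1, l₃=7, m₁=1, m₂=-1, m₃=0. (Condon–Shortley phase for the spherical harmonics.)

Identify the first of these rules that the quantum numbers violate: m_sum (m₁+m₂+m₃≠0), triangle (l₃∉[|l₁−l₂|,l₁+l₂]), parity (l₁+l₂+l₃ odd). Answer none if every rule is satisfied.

none

azimuthal sum: 1 − 1 + 0 = 0  ✓
5 ≤ 7 ≤ 7 (triangle on l)  ✓
L = 6 + 1 + 7 = 14 (even)  ✓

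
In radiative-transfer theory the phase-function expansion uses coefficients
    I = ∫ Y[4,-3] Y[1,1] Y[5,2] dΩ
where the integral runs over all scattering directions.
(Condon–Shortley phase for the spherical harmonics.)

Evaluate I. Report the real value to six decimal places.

0.085055

m-sum 0 ✓  L=10 even ✓  3≤5≤5 ✓
Π(2lᵢ+1) = 9×3×11 = 297
triangle coeff Δ(4,1,5) = 1/495
Σ_t [0,0]: t=0:+1/576 = 1/576
(3j)²=5/99 [(4 1 5; 0 0 0)], sign=-1
Σ_t [0,0]: t=0:+1/10080 = 1/10080
(3j)²=1/165 [(4 1 5; -3 1 2)], sign=-1
⇒ 4πI² = 1/11
I = (+1)√(1/11/(4π)) = 0.08505478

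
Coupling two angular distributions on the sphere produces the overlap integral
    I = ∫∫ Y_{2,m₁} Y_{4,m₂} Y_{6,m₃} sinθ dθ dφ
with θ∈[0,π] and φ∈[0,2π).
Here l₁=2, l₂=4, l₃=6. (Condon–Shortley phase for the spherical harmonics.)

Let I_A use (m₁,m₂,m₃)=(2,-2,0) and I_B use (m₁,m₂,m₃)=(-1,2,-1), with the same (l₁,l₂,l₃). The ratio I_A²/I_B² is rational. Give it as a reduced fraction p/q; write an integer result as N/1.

Same 2,4,6: normalisation and zero-m 3j drop out of the ratio.
A: Δ: 0! 4! 8! / 13! → 1/6435; sum: t=0:+1/34560 = 1/34560; 3j²(2 4 6; 2 -2 0) = Δ·Π!·Σ² = 1/429  (sign +1)
B: Δ: 0! 4! 8! / 13! → 1/6435; sum: t=0:+1/8640 = 1/8640; 3j²(2 4 6; -1 2 -1) = Δ·Π!·Σ² = 14/1287  (sign -1)
I_A²/I_B² = (1/429)/(14/1287) = 3/14

3/14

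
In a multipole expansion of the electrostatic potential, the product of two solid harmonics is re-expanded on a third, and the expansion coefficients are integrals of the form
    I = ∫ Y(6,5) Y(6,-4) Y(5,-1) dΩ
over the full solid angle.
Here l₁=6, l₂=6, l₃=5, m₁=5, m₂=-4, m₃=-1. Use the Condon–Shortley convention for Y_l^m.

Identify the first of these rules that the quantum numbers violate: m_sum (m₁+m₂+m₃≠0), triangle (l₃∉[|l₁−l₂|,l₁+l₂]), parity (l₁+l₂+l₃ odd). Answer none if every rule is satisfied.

parity

Σmᵢ = 0  ✓
l₃∈[|l₁−l₂|,l₁+l₂]=[0,12], have l₃=5  ✓
Σlᵢ = 17 ⇒ odd  ✗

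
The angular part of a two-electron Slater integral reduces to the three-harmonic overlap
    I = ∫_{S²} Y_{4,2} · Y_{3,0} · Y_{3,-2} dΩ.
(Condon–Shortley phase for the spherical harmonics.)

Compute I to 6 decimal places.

Checks pass: Σm=0; 10 even; l₃=3∈[1,7].
(2·4+1)(2·3+1)(2·3+1) = 441
Δ: 4! 4! 2! / 11! → 1/34650
sum: t=1:−1/72 t=2:+1/16 t=3:−1/72 = 5/144
3j²(4 3 3; 0 0 0) = Δ·Π!·Σ² = 2/77  (sign -1)
sum: t=1:−1/72 t=2:+1/96 = -1/288
3j²(4 3 3; 2 0 -2) = Δ·Π!·Σ² = 1/462  (sign +1)
combine: 4πI² = 441·2/77·1/462 = 3/121
take √, sign -1: I = -0.04441841

-0.044418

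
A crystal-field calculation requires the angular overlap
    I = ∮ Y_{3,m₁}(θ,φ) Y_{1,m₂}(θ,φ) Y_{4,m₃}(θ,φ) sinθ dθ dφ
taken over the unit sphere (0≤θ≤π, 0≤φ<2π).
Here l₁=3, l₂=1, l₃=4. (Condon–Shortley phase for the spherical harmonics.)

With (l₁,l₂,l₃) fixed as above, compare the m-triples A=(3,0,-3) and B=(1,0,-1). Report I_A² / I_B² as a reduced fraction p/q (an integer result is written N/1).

l's match ⇒ only the (l;m) 3-j factors differ between A and B.
A: triangle coeff Δ(3,1,4) = 1/252; Σ_t [0,0]: t=0:+1/720 = 1/720; (3j)²=1/36 [(3 1 4; 3 0 -3)], sign=-1
B: triangle coeff Δ(3,1,4) = 1/252; Σ_t [0,0]: t=0:+1/48 = 1/48; (3j)²=5/84 [(3 1 4; 1 0 -1)], sign=-1
I_A²/I_B² = (1/36)/(5/84) = 7/15

7/15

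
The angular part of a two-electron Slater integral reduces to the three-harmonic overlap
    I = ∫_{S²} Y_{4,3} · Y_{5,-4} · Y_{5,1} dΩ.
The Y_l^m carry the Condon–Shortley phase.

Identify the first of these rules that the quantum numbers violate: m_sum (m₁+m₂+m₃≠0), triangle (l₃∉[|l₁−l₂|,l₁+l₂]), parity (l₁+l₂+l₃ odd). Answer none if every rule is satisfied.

azimuthal sum: 3 − 4 + 1 = 0  ✓
1 ≤ 5 ≤ 9 (triangle on l)  ✓
L = 4 + 5 + 5 = 14 (even)  ✓

none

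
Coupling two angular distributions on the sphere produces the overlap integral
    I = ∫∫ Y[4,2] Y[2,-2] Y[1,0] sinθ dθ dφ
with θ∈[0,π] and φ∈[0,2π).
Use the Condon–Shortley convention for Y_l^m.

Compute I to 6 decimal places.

triangle: need 2≤l₃≤6, have 1; I=0

0.000000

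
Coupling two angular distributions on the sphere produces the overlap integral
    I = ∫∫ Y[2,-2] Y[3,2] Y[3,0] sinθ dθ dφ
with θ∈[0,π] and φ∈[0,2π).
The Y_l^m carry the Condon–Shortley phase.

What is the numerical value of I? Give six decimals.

-0.188063

m-sum 0 ✓  L=8 even ✓  1≤3≤5 ✓
Π(2lᵢ+1) = 5×7×7 = 245
triangle coeff Δ(2,3,3) = 1/3780
Σ_t [0,2]: t=0:+1/24 t=1:−1/4 t=2:+1/24 = -1/6
(3j)²=4/105 [(2 3 3; 0 0 0)], sign=+1
Σ_t [2,2]: t=2:+1/24 = 1/24
(3j)²=1/21 [(2 3 3; -2 2 0)], sign=-1
⇒ 4πI² = 4/9
I = (-1)√(4/9/(4π)) = -0.18806319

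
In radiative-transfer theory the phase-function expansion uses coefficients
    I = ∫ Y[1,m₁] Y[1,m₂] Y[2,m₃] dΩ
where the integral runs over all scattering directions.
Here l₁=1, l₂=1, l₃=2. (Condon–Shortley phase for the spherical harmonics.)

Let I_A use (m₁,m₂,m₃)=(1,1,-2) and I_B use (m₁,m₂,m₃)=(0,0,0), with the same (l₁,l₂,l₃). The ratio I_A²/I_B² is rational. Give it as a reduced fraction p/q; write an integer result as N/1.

3/2

Shared (l₁,l₂,l₃)=(1,1,2): N and (l;000)² cancel in I_A²/I_B².
A: Δ = 0!·2!·2!/5! = 1/30; Racah Σ t=0..0: t=0:+1/4 = 1/4; ⇒ 3j(1 1 2; 1 1 -2)² = 1/5, sgn +1
B: Δ = 0!·2!·2!/5! = 1/30; Racah Σ t=0..0: t=0:+1/1 = 1/1; ⇒ 3j(1 1 2; 0 0 0)² = 2/15, sgn +1
I_A²/I_B² = (1/5)/(2/15) = 3/2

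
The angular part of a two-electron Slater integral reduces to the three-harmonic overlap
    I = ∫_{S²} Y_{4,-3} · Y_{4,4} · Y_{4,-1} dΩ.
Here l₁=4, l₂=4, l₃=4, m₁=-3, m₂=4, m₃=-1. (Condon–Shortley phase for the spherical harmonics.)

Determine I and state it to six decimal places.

m-sum 0 ✓  L=12 even ✓  0≤4≤8 ✓
Π(2lᵢ+1) = 9×9×9 = 729
triangle coeff Δ(4,4,4) = 1/450450
Σ_t [0,4]: t=0:+1/13824 t=1:−1/216 t=2:+1/64 t=3:−1/216 t=4:+1/13824 = 5/768
(3j)²=18/1001 [(4 4 4; 0 0 0)], sign=+1
Σ_t [4,4]: t=4:+1/3456 = 1/3456
(3j)²=35/1287 [(4 4 4; -3 4 -1)], sign=-1
⇒ 4πI² = 7290/20449
I = (-1)√(7290/20449/(4π)) = -0.16843130

-0.168431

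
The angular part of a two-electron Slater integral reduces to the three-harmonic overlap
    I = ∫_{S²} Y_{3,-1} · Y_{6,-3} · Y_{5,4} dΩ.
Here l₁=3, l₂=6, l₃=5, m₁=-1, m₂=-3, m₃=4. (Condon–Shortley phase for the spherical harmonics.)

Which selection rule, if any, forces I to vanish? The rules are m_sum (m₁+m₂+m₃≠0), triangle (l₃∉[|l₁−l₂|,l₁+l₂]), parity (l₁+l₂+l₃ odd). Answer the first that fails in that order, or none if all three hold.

none

m₁+m₂+m₃ = -1 − 3 + 4 = 0  ✓
triangle: |3−6|=3 ≤ l₃=5 ≤ 3+6=9  ✓
parity: l₁+l₂+l₃ = 14 is even  ✓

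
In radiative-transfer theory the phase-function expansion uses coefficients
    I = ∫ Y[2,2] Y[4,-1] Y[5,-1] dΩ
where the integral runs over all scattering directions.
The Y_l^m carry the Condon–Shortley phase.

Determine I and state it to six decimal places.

Σlᵢ=11 odd — θ-integrand is odd under cosθ→−cosθ; I=0

0.000000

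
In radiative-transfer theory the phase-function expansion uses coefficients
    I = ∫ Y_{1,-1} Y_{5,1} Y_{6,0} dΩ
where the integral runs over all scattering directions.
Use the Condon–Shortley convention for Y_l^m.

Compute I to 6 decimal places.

0.158246

m-sum 0 ✓  L=12 even ✓  4≤6≤6 ✓
Π(2lᵢ+1) = 3×11×13 = 429
triangle coeff Δ(1,5,6) = 1/858
Σ_t [0,0]: t=0:+1/14400 = 1/14400
(3j)²=6/143 [(1 5 6; 0 0 0)], sign=+1
Σ_t [0,0]: t=0:+1/34560 = 1/34560
(3j)²=5/286 [(1 5 6; -1 1 0)], sign=+1
⇒ 4πI² = 45/143
I = (+1)√(45/143/(4π)) = 0.15824621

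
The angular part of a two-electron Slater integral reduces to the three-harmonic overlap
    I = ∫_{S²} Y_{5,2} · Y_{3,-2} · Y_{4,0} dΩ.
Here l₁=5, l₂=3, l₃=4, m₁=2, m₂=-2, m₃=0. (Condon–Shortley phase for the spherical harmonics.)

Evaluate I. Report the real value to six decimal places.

Checks pass: Σm=0; 12 even; l₃=4∈[2,8].
(2·5+1)(2·3+1)(2·4+1) = 693
Δ: 4! 6! 2! / 13! → 1/180180
sum: t=1:−1/576 t=2:+1/144 t=3:−1/576 = 1/288
3j²(5 3 4; 0 0 0) = Δ·Π!·Σ² = 20/1001  (sign +1)
sum: t=0:+1/864 t=1:−1/576 = -1/1728
3j²(5 3 4; 2 -2 0) = Δ·Π!·Σ² = 5/1287  (sign -1)
combine: 4πI² = 693·20/1001·5/1287 = 100/1859
take √, sign -1: I = -0.06542675

-0.065427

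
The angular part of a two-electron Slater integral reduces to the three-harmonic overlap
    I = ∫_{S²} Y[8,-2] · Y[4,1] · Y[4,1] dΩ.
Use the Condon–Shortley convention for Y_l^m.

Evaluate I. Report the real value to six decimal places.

Checks pass: Σm=0; 16 even; l₃=4∈[4,12].
(2·8+1)(2·4+1)(2·4+1) = 1377
Δ: 8! 8! 0! / 17! → 1/218790
sum: t=4:+1/331776 = 1/331776
3j²(8 4 4; 0 0 0) = Δ·Π!·Σ² = 490/21879  (sign +1)
sum: t=5:−1/518400 = -1/518400
3j²(8 4 4; -2 1 1) = Δ·Π!·Σ² = 56/2431  (sign +1)
combine: 4πI² = 1377·490/21879·56/2431 = 246960/347633
take √, sign +1: I = 0.23776497

0.237765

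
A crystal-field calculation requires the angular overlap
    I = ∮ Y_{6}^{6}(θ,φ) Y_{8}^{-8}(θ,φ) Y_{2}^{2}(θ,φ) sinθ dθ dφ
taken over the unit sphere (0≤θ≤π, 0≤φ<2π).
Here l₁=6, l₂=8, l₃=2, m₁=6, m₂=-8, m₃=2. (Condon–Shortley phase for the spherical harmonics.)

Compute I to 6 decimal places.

0.362034

m-sum 0 ✓  L=16 even ✓  2≤2≤14 ✓
Π(2lᵢ+1) = 13×17×5 = 1105
triangle coeff Δ(6,8,2) = 1/30940
Σ_t [6,6]: t=6:+1/2073600 = 1/2073600
(3j)²=28/1105 [(6 8 2; 0 0 0)], sign=+1
Σ_t [0,0]: t=0:+1/11496038400 = 1/11496038400
(3j)²=1/17 [(6 8 2; 6 -8 2)], sign=+1
⇒ 4πI² = 28/17
I = (+1)√(28/17/(4π)) = 0.36203422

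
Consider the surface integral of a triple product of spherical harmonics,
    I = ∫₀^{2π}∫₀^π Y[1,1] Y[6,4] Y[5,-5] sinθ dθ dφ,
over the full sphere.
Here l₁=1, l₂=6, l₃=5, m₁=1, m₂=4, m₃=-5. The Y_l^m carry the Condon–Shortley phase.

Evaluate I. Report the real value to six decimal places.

0.040859

Checks pass: Σm=0; 12 even; l₃=5∈[5,7].
(2·1+1)(2·6+1)(2·5+1) = 429
Δ: 2! 0! 10! / 13! → 1/858
sum: t=1:−1/14400 = -1/14400
3j²(1 6 5; 0 0 0) = Δ·Π!·Σ² = 6/143  (sign +1)
sum: t=0:+1/7257600 = 1/7257600
3j²(1 6 5; 1 4 -5) = Δ·Π!·Σ² = 1/858  (sign +1)
combine: 4πI² = 429·6/143·1/858 = 3/143
take √, sign +1: I = 0.04085899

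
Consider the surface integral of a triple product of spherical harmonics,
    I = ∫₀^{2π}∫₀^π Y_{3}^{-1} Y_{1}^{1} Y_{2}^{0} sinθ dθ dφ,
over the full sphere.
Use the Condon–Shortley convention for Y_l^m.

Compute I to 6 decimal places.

m-sum 0 ✓  L=6 even ✓  2≤2≤4 ✓
Π(2lᵢ+1) = 7×3×5 = 105
triangle coeff Δ(3,1,2) = 1/105
Σ_t [1,1]: t=1:−1/4 = -1/4
(3j)²=3/35 [(3 1 2; 0 0 0)], sign=-1
Σ_t [2,2]: t=2:+1/8 = 1/8
(3j)²=2/35 [(3 1 2; -1 1 0)], sign=+1
⇒ 4πI² = 18/35
I = (-1)√(18/35/(4π)) = -0.20230066

-0.202301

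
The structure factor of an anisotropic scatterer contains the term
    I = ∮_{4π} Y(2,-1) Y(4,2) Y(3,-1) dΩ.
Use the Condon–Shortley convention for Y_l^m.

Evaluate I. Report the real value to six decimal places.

0.000000

Σlᵢ=9 odd — θ-integrand is odd under cosθ→−cosθ; I=0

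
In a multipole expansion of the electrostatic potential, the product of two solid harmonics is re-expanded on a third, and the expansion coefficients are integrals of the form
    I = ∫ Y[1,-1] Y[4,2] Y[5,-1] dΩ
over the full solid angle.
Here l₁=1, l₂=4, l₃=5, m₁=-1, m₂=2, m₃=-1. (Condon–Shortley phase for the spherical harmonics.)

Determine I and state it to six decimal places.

-0.120286

Checks pass: Σm=0; 10 even; l₃=5∈[3,5].
(2·1+1)(2·4+1)(2·5+1) = 297
Δ: 0! 2! 8! / 11! → 1/495
sum: t=0:+1/576 = 1/576
3j²(1 4 5; 0 0 0) = Δ·Π!·Σ² = 5/99  (sign -1)
sum: t=0:+1/2880 = 1/2880
3j²(1 4 5; -1 2 -1) = Δ·Π!·Σ² = 2/165  (sign +1)
combine: 4πI² = 297·5/99·2/165 = 2/11
take √, sign -1: I = -0.12028562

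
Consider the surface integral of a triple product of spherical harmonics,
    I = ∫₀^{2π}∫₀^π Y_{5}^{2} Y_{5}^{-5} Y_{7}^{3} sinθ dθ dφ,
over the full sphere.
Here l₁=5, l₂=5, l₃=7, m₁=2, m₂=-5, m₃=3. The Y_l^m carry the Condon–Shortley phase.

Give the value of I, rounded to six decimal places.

0.000000

l₁+l₂+l₃=17 is odd: 3j(l;000)=0 ⇒ I=0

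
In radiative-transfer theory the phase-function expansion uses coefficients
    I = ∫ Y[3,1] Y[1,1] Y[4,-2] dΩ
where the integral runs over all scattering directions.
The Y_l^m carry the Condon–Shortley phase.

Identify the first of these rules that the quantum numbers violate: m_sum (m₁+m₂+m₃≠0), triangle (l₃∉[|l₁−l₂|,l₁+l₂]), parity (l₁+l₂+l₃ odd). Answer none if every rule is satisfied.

Σmᵢ = 0  ✓
l₃∈[|l₁−l₂|,l₁+l₂]=[2,4], have l₃=4  ✓
Σlᵢ = 8 ⇒ even  ✓

none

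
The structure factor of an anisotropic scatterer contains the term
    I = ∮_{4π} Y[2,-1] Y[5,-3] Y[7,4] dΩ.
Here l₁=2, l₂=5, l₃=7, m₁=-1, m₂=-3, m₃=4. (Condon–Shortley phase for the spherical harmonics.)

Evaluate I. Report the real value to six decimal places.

Rules hold: Σm=0, L=14 even, 3≤7≤7.
N = 5·11·15 = 825
Δ = 0!·4!·10!/15! = 1/15015
Racah Σ t=0..0: t=0:+1/57600 = 1/57600
⇒ 3j(2 5 7; 0 0 0)² = 21/715, sgn -1
Racah Σ t=0..0: t=0:+1/483840 = 1/483840
⇒ 3j(2 5 7; -1 -3 4)² = 3/91, sgn -1
4πI² = N·(3j₀)²·(3jₘ)² = 135/169
I = +1·√(0.798817/4π) = 0.25212656

0.252127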